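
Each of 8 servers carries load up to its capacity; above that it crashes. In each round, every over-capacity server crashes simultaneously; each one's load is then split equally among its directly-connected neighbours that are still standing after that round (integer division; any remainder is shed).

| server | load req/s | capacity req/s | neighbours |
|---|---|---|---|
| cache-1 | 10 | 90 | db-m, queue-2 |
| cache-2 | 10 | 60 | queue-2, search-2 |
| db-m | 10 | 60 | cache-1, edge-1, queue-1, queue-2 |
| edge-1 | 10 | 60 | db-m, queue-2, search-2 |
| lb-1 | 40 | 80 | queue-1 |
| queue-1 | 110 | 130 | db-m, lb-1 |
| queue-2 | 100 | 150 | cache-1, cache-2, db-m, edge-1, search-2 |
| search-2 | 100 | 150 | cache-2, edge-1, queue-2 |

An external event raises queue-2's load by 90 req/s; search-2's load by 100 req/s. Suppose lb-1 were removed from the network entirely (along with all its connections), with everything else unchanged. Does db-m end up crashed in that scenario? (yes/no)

With lb-1 removed:
Round 1 — queue-2 at 190 > 150; search-2 at 200 > 150. queue-2, search-2 crash.
  queue-2 sheds 190 req/s to cache-1, cache-2, db-m, edge-1: 47 each (2 lost).
    cache-1: 10+47 = 57 ≤ 90
    cache-2: 10+47 = 57 ≤ 60
    db-m: 10+47 = 57 ≤ 60
    edge-1: 10+47 = 57 ≤ 60
  search-2 sheds 200 req/s to cache-2, edge-1: 100 each.
    cache-2: 57+100 = 157 > 60
    edge-1: 57+100 = 157 > 60
Round 2 — cache-2, edge-1 crash.
  cache-2 sheds 157 req/s: no online neighbours, lost.
  edge-1 sheds 157 req/s to db-m: 157 each.
    db-m: 57+157 = 214 > 60
Round 3 — db-m crashes.
  db-m sheds 214 req/s to cache-1, queue-1: 107 each.
    cache-1: 57+107 = 164 > 90
    queue-1: 110+107 = 217 > 130
Round 4 — cache-1, queue-1 crash.
  cache-1 sheds 164 req/s: no online neighbours, lost.
  queue-1 sheds 217 req/s: no online neighbours, lost.
No further crashes.

yes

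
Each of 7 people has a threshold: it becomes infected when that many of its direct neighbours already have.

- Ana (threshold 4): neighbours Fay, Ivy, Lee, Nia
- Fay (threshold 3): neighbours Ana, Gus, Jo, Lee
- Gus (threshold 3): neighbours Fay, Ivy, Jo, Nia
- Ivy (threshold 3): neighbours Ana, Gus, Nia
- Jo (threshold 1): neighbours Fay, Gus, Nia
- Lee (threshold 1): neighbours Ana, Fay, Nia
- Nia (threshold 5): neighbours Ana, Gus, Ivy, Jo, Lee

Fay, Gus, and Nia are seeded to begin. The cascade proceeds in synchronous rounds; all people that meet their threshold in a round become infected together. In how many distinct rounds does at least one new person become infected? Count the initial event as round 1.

Round 1 — Fay, Gus, Nia become infected (initial).
Round 2 — checking thresholds:
  Ana: 2 of 4 neighbours < 4, not yet.
  Ivy: 2 of 3 neighbours < 3, not yet.
  Jo: 3 of 3 neighbours ≥ 1, becomes infected.
  Lee: 2 of 3 neighbours ≥ 1, becomes infected.
Round 3 — no new infections; cascade stops.

2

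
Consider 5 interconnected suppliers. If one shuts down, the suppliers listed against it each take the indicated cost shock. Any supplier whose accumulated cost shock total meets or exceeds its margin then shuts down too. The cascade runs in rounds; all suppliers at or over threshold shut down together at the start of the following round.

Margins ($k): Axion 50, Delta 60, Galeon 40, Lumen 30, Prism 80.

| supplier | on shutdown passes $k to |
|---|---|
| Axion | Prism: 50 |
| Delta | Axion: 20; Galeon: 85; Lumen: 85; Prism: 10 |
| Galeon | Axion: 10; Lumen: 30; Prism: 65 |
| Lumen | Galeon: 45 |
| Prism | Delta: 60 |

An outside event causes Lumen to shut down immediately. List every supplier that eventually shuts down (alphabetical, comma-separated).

Galeon, Lumen

Round 1 — Lumen shuts down (initial).
  Galeon: +45 → 45 ≥ 40
Round 2 — Galeon shuts down.
  Axion: +10 → 10 < 50
  Prism: +65 → 65 < 80
No further shutdowns.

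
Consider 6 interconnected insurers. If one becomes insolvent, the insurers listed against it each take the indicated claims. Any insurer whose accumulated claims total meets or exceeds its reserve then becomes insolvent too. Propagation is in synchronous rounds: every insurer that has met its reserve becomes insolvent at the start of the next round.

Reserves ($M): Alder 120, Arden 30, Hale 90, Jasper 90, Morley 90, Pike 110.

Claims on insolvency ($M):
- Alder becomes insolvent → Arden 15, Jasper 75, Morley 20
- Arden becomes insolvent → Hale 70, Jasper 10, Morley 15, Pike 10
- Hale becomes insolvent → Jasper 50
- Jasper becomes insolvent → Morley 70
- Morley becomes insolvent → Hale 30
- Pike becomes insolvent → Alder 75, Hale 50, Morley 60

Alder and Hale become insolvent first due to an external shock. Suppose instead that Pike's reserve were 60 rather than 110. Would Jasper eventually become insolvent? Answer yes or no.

With Pike's reserve at 60:
Round 1 — Alder, Hale become insolvent (initial).
  Arden: +15 → 15 < 30
  Jasper: +75+50 → 125 ≥ 90
  Morley: +20 → 20 < 90
Round 2 — Jasper becomes insolvent.
  Morley: +70 → 90 ≥ 90
Round 3 — Morley becomes insolvent.
No further insolvencies.

yes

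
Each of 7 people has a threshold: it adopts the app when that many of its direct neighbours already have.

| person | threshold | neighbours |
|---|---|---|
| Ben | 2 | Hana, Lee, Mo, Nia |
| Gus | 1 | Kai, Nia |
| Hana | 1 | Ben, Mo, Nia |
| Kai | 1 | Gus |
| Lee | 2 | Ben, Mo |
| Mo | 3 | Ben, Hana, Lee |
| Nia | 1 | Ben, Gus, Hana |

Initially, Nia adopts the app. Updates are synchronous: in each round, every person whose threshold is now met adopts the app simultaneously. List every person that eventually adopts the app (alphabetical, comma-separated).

Round 1 — Nia adopts the app (initial).
Round 2 — checking thresholds:
  Ben: 1 of 4 neighbours < 2, below threshold.
  Gus: 1 of 2 neighbours ≥ 1, adopts the app.
  Hana: 1 of 3 neighbours ≥ 1, adopts the app.
Round 3 — checking thresholds:
  Ben: 2 of 4 neighbours ≥ 2, adopts the app.
  Kai: 1 of 1 neighbours ≥ 1, adopts the app.
  Mo: 1 of 3 neighbours < 3, below threshold.
Round 4 — no new adoptions; cascade stops.

Ben, Gus, Hana, Kai, Nia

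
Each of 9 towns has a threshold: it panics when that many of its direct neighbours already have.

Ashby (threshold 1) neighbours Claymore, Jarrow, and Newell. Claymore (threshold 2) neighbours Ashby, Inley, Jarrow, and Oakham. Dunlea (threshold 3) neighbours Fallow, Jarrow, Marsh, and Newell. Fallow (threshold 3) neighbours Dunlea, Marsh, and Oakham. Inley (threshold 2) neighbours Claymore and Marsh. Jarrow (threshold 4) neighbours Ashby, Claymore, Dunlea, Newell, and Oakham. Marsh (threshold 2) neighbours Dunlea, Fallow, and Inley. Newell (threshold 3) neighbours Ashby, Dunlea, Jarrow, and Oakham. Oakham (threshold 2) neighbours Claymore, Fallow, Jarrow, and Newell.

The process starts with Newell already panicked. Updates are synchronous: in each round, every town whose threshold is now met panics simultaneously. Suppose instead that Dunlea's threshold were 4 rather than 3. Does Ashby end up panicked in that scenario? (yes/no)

With Dunlea's threshold at 4:
Round 1 — Newell panics (initial).
Round 2 — checking thresholds:
  Ashby: 1 of 3 neighbours ≥ 1, panics.
  Dunlea: 1 of 4 neighbours < 4, holds.
  Jarrow: 1 of 5 neighbours < 4, holds.
  Oakham: 1 of 4 neighbours < 2, holds.
Round 3 — no new panics; cascade stops.

yes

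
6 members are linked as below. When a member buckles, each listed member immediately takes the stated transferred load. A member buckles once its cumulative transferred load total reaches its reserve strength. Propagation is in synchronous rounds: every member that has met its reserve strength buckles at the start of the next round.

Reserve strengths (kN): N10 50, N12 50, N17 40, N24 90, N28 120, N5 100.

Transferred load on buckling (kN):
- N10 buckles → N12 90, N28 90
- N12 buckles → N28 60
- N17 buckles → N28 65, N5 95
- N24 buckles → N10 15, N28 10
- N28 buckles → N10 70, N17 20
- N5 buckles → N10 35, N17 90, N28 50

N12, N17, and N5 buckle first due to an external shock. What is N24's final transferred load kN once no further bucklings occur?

0

Round 1 — N12, N17, N5 buckle (initial).
  N10: +35 → 35 < 50
  N28: +60+65+50 → 175 ≥ 120
Round 2 — N28 buckles.
  N10: +70 → 105 ≥ 50
Round 3 — N10 buckles.
No further bucklings.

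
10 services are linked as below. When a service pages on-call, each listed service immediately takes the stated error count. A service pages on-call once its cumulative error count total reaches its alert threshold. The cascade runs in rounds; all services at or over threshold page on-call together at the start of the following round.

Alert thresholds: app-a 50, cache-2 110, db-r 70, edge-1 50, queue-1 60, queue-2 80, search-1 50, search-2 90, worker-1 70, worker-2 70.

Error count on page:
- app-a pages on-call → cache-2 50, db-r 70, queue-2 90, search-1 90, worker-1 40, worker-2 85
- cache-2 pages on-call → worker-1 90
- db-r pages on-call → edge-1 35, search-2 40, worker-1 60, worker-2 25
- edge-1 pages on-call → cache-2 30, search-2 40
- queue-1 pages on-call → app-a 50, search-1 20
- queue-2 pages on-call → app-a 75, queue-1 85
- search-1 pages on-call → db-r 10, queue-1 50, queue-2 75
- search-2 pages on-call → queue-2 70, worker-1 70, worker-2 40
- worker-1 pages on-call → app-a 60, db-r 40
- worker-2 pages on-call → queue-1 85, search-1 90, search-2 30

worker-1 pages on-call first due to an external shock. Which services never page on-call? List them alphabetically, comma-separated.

Round 1 — worker-1 pages on-call (initial).
  app-a: +60 → 60 ≥ 50
  db-r: +40 → 40 < 70
Round 2 — app-a pages on-call.
  cache-2: +50 → 50 < 110
  db-r: +70 → 110 ≥ 70
  queue-2: +90 → 90 ≥ 80
  search-1: +90 → 90 ≥ 50
  worker-2: +85 → 85 ≥ 70
Round 3 — db-r, queue-2, search-1, worker-2 page on-call.
  edge-1: +35 → 35 < 50
  queue-1: +85+50+85 → 220 ≥ 60
  search-2: +40+30 → 70 < 90
Round 4 — queue-1 pages on-call.
No further pages.

cache-2, edge-1, search-2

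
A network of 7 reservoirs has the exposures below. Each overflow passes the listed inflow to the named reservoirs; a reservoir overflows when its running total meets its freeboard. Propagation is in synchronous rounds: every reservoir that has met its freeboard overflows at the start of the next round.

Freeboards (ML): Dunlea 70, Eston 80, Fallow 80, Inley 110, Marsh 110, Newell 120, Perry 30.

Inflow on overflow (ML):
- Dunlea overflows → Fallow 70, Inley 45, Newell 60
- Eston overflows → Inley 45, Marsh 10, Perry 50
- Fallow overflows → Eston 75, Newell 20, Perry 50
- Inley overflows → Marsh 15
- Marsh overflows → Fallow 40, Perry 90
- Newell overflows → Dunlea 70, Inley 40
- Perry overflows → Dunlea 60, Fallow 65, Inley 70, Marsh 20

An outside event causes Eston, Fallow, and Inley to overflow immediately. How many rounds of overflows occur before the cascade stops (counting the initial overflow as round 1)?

Round 1 — Eston, Fallow, Inley overflow (initial).
  Marsh: +10+15 → 25 < 110
  Newell: +20 → 20 < 120
  Perry: +50+50 → 100 ≥ 30
Round 2 — Perry overflows.
  Dunlea: +60 → 60 < 70
  Marsh: +20 → 45 < 110
No further overflows.

2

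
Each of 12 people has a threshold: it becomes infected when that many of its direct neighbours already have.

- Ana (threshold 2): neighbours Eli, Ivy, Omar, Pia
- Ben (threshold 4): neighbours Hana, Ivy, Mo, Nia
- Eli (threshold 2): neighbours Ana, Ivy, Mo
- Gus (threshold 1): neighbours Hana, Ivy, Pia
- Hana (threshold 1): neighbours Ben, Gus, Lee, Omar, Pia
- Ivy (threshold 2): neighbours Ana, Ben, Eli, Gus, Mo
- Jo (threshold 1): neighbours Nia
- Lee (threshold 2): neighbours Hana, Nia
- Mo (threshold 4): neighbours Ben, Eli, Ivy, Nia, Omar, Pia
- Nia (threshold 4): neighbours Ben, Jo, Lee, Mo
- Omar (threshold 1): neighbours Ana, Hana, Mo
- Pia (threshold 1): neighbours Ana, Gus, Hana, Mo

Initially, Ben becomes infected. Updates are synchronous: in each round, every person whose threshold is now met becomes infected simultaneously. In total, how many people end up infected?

9

Round 1 — Ben becomes infected (initial).
Round 2 — checking thresholds:
  Hana: 1 of 5 neighbours ≥ 1, becomes infected.
  Ivy: 1 of 5 neighbours < 2, not yet.
  Mo: 1 of 6 neighbours < 4, not yet.
  Nia: 1 of 4 neighbours < 4, not yet.
Round 3 — checking thresholds:
  Gus: 1 of 3 neighbours ≥ 1, becomes infected.
  Ivy: 1 of 5 neighbours < 2, not yet.
  Lee: 1 of 2 neighbours < 2, not yet.
  Mo: 1 of 6 neighbours < 4, not yet.
  Nia: 1 of 4 neighbours < 4, not yet.
  Omar: 1 of 3 neighbours ≥ 1, becomes infected.
  Pia: 1 of 4 neighbours ≥ 1, becomes infected.
Round 4 — checking thresholds:
  Ana: 2 of 4 neighbours ≥ 2, becomes infected.
  Ivy: 2 of 5 neighbours ≥ 2, becomes infected.
  Lee: 1 of 2 neighbours < 2, not yet.
  Mo: 3 of 6 neighbours < 4, not yet.
  Nia: 1 of 4 neighbours < 4, not yet.
Round 5 — checking thresholds:
  Eli: 2 of 3 neighbours ≥ 2, becomes infected.
  Lee: 1 of 2 neighbours < 2, not yet.
  Mo: 4 of 6 neighbours ≥ 4, becomes infected.
  Nia: 1 of 4 neighbours < 4, not yet.
Round 6 — no new infections; cascade stops.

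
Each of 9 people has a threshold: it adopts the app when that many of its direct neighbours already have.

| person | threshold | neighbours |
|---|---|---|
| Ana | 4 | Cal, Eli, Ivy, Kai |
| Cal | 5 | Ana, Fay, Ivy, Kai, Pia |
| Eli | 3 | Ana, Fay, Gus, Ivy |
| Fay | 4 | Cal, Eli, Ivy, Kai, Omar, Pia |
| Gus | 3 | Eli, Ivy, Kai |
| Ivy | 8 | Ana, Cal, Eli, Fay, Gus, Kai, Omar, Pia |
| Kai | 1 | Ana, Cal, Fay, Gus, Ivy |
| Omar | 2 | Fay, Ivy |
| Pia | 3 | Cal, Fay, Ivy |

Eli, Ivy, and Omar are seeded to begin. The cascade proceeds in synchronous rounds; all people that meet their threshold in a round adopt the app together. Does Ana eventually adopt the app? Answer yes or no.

Round 1 — Eli, Ivy, Omar adopt the app (initial).
Round 2 — checking thresholds:
  Ana: 2 of 4 neighbours < 4, below threshold.
  Cal: 1 of 5 neighbours < 5, below threshold.
  Fay: 3 of 6 neighbours < 4, below threshold.
  Gus: 2 of 3 neighbours < 3, below threshold.
  Kai: 1 of 5 neighbours ≥ 1, adopts the app.
  Pia: 1 of 3 neighbours < 3, below threshold.
Round 3 — checking thresholds:
  Ana: 3 of 4 neighbours < 4, below threshold.
  Cal: 2 of 5 neighbours < 5, below threshold.
  Fay: 4 of 6 neighbours ≥ 4, adopts the app.
  Gus: 3 of 3 neighbours ≥ 3, adopts the app.
  Pia: 1 of 3 neighbours < 3, below threshold.
Round 4 — no new adoptions; cascade stops.

no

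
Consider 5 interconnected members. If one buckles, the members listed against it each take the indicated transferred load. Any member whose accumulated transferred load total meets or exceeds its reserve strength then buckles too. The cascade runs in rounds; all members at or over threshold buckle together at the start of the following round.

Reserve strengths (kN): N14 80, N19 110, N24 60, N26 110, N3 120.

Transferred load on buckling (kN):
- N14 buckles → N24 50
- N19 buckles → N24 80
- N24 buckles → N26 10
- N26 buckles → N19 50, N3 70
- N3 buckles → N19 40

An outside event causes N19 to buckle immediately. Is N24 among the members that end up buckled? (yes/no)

Round 1 — N19 buckles (initial).
  N24: +80 → 80 ≥ 60
Round 2 — N24 buckles.
  N26: +10 → 10 < 110
No further bucklings.

yes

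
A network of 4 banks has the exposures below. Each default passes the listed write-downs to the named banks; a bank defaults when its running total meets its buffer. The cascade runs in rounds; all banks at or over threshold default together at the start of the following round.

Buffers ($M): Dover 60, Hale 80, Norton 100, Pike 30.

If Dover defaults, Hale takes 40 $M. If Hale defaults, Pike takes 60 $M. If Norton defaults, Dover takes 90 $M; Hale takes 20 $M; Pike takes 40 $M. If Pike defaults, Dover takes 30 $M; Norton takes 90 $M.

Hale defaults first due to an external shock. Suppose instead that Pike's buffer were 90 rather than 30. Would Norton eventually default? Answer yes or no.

no

With Pike's buffer at 90:
Round 1 — Hale defaults (initial).
  Pike: +60 → 60 < 90
No further defaults.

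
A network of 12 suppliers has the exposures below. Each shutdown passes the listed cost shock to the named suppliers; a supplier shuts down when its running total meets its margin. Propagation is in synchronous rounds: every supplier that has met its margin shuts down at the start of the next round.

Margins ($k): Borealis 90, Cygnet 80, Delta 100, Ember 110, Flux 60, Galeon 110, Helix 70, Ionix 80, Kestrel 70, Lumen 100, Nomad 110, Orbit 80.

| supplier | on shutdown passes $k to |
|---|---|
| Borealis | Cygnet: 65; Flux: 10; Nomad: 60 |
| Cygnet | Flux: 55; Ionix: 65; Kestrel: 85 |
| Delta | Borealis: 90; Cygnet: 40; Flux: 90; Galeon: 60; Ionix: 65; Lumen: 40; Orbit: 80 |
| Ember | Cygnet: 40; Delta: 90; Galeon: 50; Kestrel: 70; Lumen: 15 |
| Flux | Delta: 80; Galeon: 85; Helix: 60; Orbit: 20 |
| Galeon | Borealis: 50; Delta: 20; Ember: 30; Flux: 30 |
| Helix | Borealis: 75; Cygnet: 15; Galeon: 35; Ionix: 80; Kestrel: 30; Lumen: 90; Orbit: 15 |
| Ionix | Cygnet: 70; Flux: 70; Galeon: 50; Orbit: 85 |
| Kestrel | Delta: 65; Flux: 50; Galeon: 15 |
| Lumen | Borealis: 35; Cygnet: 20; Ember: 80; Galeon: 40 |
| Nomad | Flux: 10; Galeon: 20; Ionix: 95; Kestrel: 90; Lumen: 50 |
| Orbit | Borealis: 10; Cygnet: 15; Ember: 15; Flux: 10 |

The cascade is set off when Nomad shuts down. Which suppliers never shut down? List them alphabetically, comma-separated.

Ember, Helix, Lumen

Round 1 — Nomad shuts down (initial).
  Flux: +10 → 10 < 60
  Galeon: +20 → 20 < 110
  Ionix: +95 → 95 ≥ 80
  Kestrel: +90 → 90 ≥ 70
  Lumen: +50 → 50 < 100
Round 2 — Ionix, Kestrel shut down.
  Cygnet: +70 → 70 < 80
  Delta: +65 → 65 < 100
  Flux: +70+50 → 130 ≥ 60
  Galeon: +50+15 → 85 < 110
  Orbit: +85 → 85 ≥ 80
Round 3 — Flux, Orbit shut down.
  Borealis: +10 → 10 < 90
  Cygnet: +15 → 85 ≥ 80
  Delta: +80 → 145 ≥ 100
  Ember: +15 → 15 < 110
  Galeon: +85 → 170 ≥ 110
  Helix: +60 → 60 < 70
Round 4 — Cygnet, Delta, Galeon shut down.
  Borealis: +90+50 → 150 ≥ 90
  Ember: +30 → 45 < 110
  Lumen: +40 → 90 < 100
Round 5 — Borealis shuts down.
No further shutdowns.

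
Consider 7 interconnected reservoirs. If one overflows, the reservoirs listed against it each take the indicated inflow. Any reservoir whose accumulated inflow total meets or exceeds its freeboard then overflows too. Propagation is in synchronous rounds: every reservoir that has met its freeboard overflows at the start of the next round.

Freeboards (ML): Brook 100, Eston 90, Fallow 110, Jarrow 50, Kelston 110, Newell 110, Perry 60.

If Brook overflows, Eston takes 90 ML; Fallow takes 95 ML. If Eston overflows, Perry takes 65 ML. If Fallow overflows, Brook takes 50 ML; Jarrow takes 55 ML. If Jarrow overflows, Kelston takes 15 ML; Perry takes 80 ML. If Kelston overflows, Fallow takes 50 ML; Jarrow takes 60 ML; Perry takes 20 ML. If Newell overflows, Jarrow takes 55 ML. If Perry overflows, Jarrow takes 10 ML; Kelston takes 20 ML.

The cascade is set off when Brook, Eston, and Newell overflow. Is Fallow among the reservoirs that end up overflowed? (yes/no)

Round 1 — Brook, Eston, Newell overflow (initial).
  Fallow: +95 → 95 < 110
  Jarrow: +55 → 55 ≥ 50
  Perry: +65 → 65 ≥ 60
Round 2 — Jarrow, Perry overflow.
  Kelston: +15+20 → 35 < 110
No further overflows.

no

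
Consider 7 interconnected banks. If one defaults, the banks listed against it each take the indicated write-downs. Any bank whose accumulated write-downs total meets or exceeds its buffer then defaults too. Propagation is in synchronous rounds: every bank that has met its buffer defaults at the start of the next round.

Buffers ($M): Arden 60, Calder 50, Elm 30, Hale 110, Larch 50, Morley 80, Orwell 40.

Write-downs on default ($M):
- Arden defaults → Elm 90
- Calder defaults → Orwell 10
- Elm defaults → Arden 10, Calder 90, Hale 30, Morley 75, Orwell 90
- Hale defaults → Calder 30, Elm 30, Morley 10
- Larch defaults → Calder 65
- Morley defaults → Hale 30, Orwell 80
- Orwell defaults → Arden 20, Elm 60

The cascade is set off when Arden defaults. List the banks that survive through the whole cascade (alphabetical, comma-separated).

Round 1 — Arden defaults (initial).
  Elm: +90 → 90 ≥ 30
Round 2 — Elm defaults.
  Calder: +90 → 90 ≥ 50
  Hale: +30 → 30 < 110
  Morley: +75 → 75 < 80
  Orwell: +90 → 90 ≥ 40
Round 3 — Calder, Orwell default.
No further defaults.

Hale, Larch, Morley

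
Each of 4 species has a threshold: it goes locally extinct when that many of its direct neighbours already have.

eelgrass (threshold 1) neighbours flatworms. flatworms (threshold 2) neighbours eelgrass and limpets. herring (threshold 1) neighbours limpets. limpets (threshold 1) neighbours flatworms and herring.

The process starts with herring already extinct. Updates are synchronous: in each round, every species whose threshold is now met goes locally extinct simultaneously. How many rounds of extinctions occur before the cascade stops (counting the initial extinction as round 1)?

2

Round 1 — herring goes locally extinct (initial).
Round 2 — checking thresholds:
  limpets: 1 of 2 neighbours ≥ 1, goes locally extinct.
Round 3 — no new extinctions; cascade stops.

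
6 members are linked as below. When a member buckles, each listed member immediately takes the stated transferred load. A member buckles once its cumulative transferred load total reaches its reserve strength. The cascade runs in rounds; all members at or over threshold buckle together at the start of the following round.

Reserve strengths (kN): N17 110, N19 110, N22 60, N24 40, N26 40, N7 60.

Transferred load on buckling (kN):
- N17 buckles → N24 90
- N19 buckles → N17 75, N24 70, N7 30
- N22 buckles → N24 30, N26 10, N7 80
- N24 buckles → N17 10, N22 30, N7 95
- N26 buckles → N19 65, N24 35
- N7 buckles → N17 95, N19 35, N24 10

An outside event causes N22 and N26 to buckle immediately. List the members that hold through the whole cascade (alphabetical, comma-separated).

Round 1 — N22, N26 buckle (initial).
  N19: +65 → 65 < 110
  N24: +30+35 → 65 ≥ 40
  N7: +80 → 80 ≥ 60
Round 2 — N24, N7 buckle.
  N17: +10+95 → 105 < 110
  N19: +35 → 100 < 110
No further bucklings.

N17, N19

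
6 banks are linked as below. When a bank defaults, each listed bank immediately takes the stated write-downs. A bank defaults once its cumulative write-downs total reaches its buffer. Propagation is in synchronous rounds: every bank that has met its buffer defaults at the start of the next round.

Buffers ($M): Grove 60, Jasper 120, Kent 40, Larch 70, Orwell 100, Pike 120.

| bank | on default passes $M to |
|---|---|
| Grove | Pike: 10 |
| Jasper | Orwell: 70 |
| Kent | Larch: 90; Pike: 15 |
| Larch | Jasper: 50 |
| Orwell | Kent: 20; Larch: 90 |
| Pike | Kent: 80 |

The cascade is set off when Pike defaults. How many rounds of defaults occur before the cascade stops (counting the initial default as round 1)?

3

Round 1 — Pike defaults (initial).
  Kent: +80 → 80 ≥ 40
Round 2 — Kent defaults.
  Larch: +90 → 90 ≥ 70
Round 3 — Larch defaults.
  Jasper: +50 → 50 < 120
No further defaults.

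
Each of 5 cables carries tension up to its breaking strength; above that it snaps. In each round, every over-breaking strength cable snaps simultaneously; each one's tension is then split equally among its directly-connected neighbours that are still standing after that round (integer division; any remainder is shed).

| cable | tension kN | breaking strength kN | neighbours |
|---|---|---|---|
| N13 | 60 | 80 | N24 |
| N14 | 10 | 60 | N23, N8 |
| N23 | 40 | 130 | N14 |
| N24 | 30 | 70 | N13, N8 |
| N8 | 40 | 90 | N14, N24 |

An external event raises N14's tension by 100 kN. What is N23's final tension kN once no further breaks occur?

Round 1 — N14 at 110 > 60. N14 snaps.
  N14 sheds 110 kN to N23, N8: 55 each.
    N23: 40+55 = 95 ≤ 130
    N8: 40+55 = 95 > 90
Round 2 — N8 snaps.
  N8 sheds 95 kN to N24: 95 each.
    N24: 30+95 = 125 > 70
Round 3 — N24 snaps.
  N24 sheds 125 kN to N13: 125 each.
    N13: 60+125 = 185 > 80
Round 4 — N13 snaps.
  N13 sheds 185 kN: no online neighbours, lost.
No further breaks.

95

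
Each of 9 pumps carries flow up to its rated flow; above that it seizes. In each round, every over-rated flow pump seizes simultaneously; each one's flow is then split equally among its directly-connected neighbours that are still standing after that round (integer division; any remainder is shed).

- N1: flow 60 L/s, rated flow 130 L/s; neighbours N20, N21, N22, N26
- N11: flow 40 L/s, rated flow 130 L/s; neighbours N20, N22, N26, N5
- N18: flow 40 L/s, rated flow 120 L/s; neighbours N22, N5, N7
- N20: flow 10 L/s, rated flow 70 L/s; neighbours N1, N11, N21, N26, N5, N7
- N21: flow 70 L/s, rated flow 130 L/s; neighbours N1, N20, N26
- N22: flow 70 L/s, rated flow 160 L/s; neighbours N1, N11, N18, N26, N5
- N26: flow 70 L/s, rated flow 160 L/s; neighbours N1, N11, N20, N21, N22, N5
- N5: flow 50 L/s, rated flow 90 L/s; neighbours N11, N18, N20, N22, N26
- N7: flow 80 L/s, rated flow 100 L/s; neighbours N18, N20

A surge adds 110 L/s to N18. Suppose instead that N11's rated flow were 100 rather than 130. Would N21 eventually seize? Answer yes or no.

yes

With N11's rated flow at 100:
Round 1 — N18 at 150 > 120. N18 seizes.
  N18 sheds 150 L/s to N22, N5, N7: 50 each.
    N22: 70+50 = 120 ≤ 160
    N5: 50+50 = 100 > 90
    N7: 80+50 = 130 > 100
Round 2 — N5, N7 seize.
  N5 sheds 100 L/s to N11, N20, N22, N26: 25 each.
    N11: 40+25 = 65 ≤ 100
    N20: 10+25 = 35 ≤ 70
    N22: 120+25 = 145 ≤ 160
    N26: 70+25 = 95 ≤ 160
  N7 sheds 130 L/s to N20: 130 each.
    N20: 35+130 = 165 > 70
Round 3 — N20 seizes.
  N20 sheds 165 L/s to N1, N11, N21, N26: 41 each (1 lost).
    N1: 60+41 = 101 ≤ 130
    N11: 65+41 = 106 > 100
    N21: 70+41 = 111 ≤ 130
    N26: 95+41 = 136 ≤ 160
Round 4 — N11 seizes.
  N11 sheds 106 L/s to N22, N26: 53 each.
    N22: 145+53 = 198 > 160
    N26: 136+53 = 189 > 160
Round 5 — N22, N26 seize.
  N22 sheds 198 L/s to N1: 198 each.
    N1: 101+198 = 299 > 130
  N26 sheds 189 L/s to N1, N21: 94 each (1 lost).
    N1: 299+94 = 393 > 130
    N21: 111+94 = 205 > 130
Round 6 — N1, N21 seize.
  N1 sheds 393 L/s: no online neighbours, lost.
  N21 sheds 205 L/s: no online neighbours, lost.
No further seizures.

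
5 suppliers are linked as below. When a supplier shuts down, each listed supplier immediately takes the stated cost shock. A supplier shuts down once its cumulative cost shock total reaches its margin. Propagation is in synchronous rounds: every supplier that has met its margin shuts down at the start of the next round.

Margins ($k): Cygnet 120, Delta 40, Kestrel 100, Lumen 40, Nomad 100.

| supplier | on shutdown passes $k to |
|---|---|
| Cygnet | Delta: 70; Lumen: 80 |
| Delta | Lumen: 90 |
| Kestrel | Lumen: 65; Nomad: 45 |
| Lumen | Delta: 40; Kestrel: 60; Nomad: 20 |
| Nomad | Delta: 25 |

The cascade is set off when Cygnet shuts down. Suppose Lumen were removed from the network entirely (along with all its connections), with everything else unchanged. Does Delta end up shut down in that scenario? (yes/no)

With Lumen removed:
Round 1 — Cygnet shuts down (initial).
  Delta: +70 → 70 ≥ 40
Round 2 — Delta shuts down.
No further shutdowns.

yes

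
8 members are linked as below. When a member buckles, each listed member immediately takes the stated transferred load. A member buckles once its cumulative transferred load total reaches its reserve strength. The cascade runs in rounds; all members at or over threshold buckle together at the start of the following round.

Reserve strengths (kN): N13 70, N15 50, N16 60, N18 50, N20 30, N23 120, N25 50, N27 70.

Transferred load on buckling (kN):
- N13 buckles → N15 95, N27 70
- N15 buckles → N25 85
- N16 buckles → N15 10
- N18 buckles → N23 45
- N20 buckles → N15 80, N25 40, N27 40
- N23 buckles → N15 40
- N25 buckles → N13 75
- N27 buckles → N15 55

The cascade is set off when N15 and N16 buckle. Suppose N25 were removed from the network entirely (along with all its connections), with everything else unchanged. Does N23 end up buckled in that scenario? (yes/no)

no

With N25 removed:
Round 1 — N15, N16 buckle (initial).
No further bucklings.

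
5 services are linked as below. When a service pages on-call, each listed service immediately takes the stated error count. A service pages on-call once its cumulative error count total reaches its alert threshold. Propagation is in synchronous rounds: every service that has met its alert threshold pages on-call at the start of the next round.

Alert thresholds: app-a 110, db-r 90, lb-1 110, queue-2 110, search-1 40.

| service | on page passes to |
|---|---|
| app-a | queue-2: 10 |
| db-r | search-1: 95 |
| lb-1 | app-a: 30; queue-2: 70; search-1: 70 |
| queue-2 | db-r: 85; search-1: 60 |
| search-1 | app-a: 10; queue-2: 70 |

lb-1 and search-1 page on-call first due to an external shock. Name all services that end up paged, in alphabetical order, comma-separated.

Round 1 — lb-1, search-1 page on-call (initial).
  app-a: +30+10 → 40 < 110
  queue-2: +70+70 → 140 ≥ 110
Round 2 — queue-2 pages on-call.
  db-r: +85 → 85 < 90
No further pages.

lb-1, queue-2, search-1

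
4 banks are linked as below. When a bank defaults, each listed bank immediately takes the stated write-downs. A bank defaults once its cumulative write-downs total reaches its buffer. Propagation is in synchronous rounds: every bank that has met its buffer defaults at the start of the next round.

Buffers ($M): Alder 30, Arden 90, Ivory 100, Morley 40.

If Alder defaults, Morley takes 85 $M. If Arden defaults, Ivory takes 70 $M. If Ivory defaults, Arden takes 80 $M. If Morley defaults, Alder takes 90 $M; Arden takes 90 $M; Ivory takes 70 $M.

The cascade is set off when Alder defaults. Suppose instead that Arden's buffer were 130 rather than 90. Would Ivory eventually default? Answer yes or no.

no

With Arden's buffer at 130:
Round 1 — Alder defaults (initial).
  Morley: +85 → 85 ≥ 40
Round 2 — Morley defaults.
  Arden: +90 → 90 < 130
  Ivory: +70 → 70 < 100
No further defaults.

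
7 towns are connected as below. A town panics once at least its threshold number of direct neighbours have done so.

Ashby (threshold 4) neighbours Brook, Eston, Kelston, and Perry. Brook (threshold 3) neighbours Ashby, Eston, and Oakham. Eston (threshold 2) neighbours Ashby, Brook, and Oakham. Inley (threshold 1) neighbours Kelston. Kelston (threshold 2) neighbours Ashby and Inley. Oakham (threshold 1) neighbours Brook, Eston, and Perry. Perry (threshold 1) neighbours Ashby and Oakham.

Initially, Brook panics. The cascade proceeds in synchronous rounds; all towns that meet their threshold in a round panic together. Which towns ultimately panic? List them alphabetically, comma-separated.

Brook, Eston, Oakham, Perry

Round 1 — Brook panics (initial).
Round 2 — checking thresholds:
  Ashby: 1 of 4 neighbours < 4, holds.
  Eston: 1 of 3 neighbours < 2, holds.
  Oakham: 1 of 3 neighbours ≥ 1, panics.
Round 3 — checking thresholds:
  Ashby: 1 of 4 neighbours < 4, holds.
  Eston: 2 of 3 neighbours ≥ 2, panics.
  Perry: 1 of 2 neighbours ≥ 1, panics.
Round 4 — no new panics; cascade stops.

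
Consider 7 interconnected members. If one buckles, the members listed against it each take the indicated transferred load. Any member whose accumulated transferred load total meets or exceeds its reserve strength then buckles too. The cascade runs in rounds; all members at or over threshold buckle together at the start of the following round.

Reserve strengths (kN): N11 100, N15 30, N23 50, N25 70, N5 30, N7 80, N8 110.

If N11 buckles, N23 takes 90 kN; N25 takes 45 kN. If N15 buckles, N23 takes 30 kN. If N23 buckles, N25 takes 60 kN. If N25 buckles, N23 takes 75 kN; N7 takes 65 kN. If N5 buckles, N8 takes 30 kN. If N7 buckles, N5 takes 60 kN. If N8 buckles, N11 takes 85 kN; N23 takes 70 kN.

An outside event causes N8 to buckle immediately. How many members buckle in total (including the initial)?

Round 1 — N8 buckles (initial).
  N11: +85 → 85 < 100
  N23: +70 → 70 ≥ 50
Round 2 — N23 buckles.
  N25: +60 → 60 < 70
No further bucklings.

2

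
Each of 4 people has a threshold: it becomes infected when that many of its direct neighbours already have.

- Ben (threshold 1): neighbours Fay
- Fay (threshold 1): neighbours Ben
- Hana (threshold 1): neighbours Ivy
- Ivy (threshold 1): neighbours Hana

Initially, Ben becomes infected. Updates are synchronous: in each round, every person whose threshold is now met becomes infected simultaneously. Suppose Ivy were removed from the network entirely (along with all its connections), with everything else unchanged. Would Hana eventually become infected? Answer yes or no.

no

With Ivy removed:
Round 1 — Ben becomes infected (initial).
Round 2 — checking thresholds:
  Fay: 1 of 1 neighbours ≥ 1, becomes infected.
Round 3 — no new infections; cascade stops.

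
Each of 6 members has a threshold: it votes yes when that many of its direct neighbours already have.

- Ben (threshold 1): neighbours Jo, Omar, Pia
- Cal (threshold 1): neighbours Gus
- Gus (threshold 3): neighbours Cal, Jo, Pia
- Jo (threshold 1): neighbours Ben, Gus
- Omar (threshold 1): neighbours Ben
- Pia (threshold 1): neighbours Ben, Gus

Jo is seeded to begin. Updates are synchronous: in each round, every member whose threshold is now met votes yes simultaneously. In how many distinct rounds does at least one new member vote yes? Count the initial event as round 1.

Round 1 — Jo votes yes (initial).
Round 2 — checking thresholds:
  Ben: 1 of 3 neighbours ≥ 1, votes yes.
  Gus: 1 of 3 neighbours < 3, below threshold.
Round 3 — checking thresholds:
  Gus: 1 of 3 neighbours < 3, below threshold.
  Omar: 1 of 1 neighbours ≥ 1, votes yes.
  Pia: 1 of 2 neighbours ≥ 1, votes yes.
Round 4 — no new yes votes; cascade stops.

3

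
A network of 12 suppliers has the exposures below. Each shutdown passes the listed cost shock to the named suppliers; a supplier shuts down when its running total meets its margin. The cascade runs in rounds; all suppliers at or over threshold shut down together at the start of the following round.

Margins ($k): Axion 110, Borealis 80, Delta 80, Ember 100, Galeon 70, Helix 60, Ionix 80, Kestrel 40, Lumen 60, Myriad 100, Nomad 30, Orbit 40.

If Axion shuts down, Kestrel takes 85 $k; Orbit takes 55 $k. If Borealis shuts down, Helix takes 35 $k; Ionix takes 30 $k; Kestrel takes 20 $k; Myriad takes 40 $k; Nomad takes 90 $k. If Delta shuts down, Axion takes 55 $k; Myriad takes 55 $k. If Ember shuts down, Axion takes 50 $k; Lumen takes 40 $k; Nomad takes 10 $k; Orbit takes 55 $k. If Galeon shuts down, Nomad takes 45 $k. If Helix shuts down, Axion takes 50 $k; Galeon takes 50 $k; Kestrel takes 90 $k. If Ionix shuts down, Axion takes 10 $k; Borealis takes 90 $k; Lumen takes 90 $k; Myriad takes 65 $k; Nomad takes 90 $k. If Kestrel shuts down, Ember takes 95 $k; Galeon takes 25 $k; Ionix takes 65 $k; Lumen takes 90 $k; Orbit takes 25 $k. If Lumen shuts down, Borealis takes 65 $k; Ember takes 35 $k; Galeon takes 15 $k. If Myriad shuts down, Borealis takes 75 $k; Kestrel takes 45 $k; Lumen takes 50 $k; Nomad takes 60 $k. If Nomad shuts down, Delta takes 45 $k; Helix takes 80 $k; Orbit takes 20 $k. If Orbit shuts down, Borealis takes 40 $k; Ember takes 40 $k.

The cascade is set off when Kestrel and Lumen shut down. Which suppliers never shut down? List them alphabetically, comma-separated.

Round 1 — Kestrel, Lumen shut down (initial).
  Borealis: +65 → 65 < 80
  Ember: +95+35 → 130 ≥ 100
  Galeon: +25+15 → 40 < 70
  Ionix: +65 → 65 < 80
  Orbit: +25 → 25 < 40
Round 2 — Ember shuts down.
  Axion: +50 → 50 < 110
  Nomad: +10 → 10 < 30
  Orbit: +55 → 80 ≥ 40
Round 3 — Orbit shuts down.
  Borealis: +40 → 105 ≥ 80
Round 4 — Borealis shuts down.
  Helix: +35 → 35 < 60
  Ionix: +30 → 95 ≥ 80
  Myriad: +40 → 40 < 100
  Nomad: +90 → 100 ≥ 30
Round 5 — Ionix, Nomad shut down.
  Axion: +10 → 60 < 110
  Delta: +45 → 45 < 80
  Helix: +80 → 115 ≥ 60
  Myriad: +65 → 105 ≥ 100
Round 6 — Helix, Myriad shut down.
  Axion: +50 → 110 ≥ 110
  Galeon: +50 → 90 ≥ 70
Round 7 — Axion, Galeon shut down.
No further shutdowns.

Delta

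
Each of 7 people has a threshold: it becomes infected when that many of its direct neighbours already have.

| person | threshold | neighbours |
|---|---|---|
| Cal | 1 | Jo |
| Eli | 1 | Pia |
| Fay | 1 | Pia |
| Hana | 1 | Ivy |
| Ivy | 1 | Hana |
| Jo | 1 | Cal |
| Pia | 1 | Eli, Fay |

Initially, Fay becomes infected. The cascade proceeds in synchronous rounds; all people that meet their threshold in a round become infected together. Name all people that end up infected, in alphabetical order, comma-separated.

Eli, Fay, Pia

Round 1 — Fay becomes infected (initial).
Round 2 — checking thresholds:
  Pia: 1 of 2 neighbours ≥ 1, becomes infected.
Round 3 — checking thresholds:
  Eli: 1 of 1 neighbours ≥ 1, becomes infected.
Round 4 — no new infections; cascade stops.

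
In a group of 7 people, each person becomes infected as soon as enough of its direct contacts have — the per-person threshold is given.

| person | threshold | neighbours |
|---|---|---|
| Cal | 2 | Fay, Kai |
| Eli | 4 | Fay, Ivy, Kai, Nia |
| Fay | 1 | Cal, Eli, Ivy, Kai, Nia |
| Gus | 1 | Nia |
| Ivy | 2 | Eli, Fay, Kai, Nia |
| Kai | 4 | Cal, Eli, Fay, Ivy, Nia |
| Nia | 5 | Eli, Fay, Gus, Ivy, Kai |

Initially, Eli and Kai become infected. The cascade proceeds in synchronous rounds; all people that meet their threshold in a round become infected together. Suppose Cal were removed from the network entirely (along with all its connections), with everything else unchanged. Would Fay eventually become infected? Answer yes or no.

yes

With Cal removed:
Round 1 — Eli, Kai become infected (initial).
Round 2 — checking thresholds:
  Fay: 2 of 4 neighbours ≥ 1, becomes infected.
  Ivy: 2 of 4 neighbours ≥ 2, becomes infected.
  Nia: 2 of 5 neighbours < 5, not yet.
Round 3 — no new infections; cascade stops.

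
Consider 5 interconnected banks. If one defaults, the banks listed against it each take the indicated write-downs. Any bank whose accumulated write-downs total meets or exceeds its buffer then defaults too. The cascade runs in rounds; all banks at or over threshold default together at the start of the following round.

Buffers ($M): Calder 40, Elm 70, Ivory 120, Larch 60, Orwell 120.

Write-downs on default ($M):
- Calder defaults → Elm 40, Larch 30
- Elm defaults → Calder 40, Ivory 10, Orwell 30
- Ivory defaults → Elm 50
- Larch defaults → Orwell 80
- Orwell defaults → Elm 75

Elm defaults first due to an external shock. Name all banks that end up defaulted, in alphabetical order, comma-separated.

Calder, Elm

Round 1 — Elm defaults (initial).
  Calder: +40 → 40 ≥ 40
  Ivory: +10 → 10 < 120
  Orwell: +30 → 30 < 120
Round 2 — Calder defaults.
  Larch: +30 → 30 < 60
No further defaults.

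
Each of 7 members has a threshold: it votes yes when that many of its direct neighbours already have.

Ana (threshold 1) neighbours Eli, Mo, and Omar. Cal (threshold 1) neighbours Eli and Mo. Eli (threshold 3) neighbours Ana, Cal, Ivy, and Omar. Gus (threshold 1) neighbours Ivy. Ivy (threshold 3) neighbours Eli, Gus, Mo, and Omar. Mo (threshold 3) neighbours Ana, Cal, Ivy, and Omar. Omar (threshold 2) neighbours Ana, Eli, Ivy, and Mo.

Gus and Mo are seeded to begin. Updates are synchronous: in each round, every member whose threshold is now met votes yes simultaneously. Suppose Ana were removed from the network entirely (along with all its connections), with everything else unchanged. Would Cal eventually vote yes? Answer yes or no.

With Ana removed:
Round 1 — Gus, Mo vote yes (initial).
Round 2 — checking thresholds:
  Cal: 1 of 2 neighbours ≥ 1, votes yes.
  Ivy: 2 of 4 neighbours < 3, not yet.
  Omar: 1 of 3 neighbours < 2, not yet.
Round 3 — no new yes votes; cascade stops.

yes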